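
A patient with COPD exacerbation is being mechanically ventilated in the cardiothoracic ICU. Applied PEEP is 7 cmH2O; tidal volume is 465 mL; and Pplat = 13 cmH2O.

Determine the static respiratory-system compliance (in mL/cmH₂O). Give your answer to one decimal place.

Cstat = Vt / (Pplat − PEEP) = 465 / (13 − 7) = 465 / 6.0 = 77.5 mL/cmH2O.

77.5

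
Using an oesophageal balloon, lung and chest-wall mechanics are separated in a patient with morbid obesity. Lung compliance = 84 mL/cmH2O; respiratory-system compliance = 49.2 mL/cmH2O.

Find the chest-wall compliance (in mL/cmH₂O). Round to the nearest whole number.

1/Ccw = 1/Crs − 1/CL.
1/Ccw = 1/49.2 − 1/84 = 0.00842.
Ccw = 118.76 mL/cmH2O.

119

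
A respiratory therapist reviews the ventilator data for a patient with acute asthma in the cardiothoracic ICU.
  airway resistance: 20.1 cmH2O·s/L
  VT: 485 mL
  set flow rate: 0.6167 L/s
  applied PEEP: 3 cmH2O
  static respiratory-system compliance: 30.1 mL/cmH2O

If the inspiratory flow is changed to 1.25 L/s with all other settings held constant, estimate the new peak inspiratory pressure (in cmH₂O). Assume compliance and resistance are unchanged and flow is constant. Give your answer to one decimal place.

44.2

PIP = Vt/C + R·V̇ + PEEP (constant-flow equation of motion).
Only the resistive term changes: ΔPIP = R × ΔV̇ = 20.1 × (1.25 − 0.6167) = 20.1 × 0.6333 = 12.729 cmH2O.
Original PIP = 485/30.1 + 20.1×0.6167 + 3 = 31.509 cmH2O; new PIP = 31.509 + (12.729) = 44.238 cmH2O.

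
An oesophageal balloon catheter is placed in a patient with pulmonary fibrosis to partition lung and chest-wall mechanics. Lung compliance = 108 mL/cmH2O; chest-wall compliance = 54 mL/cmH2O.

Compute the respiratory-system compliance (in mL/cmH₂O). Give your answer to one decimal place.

Lung and chest wall are elastances in series: 1/Crs = 1/CL + 1/Ccw.
1/Crs = 1/108 + 1/54 = 0.02778.
Crs = 35.997 mL/cmH2O.

36.0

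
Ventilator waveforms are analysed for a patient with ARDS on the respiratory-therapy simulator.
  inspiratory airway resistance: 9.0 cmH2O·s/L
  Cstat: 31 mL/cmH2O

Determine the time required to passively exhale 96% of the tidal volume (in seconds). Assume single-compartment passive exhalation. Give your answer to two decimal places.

τ = R × C = 9.0 × 31 mL/cmH2O = 9.0 × 0.031 L/cmH2O = 0.279 s.
Exhaled fraction f = 1 − e^(−t/τ) → t = −τ·ln(1 − f) = −0.279·ln(0.04) = 0.8981 s.

0.90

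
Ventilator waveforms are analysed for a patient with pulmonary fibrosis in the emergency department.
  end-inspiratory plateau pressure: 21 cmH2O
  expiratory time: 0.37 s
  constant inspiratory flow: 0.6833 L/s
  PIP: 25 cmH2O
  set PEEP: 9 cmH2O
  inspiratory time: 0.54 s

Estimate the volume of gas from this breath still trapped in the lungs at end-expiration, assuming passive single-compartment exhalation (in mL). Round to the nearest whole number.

Vt = flow × Ti = 0.6833 L/s × 0.54 s × 1000 mL/L = 368.98 mL.
R = (PIP − Pplat)/V̇ = (25 − 21) / 0.6833 = 4.0/0.6833 = 5.854 cmH2O·s/L.
C = Vt/(Pplat − PEEP) = 368.98 / (21 − 9) = 368.98/12.0 = 30.748 mL/cmH2O.
τ = R × C = 5.854 × 0.03075 L/cmH2O = 0.18 s.
Fraction remaining = e^(−Te/τ) = e^(−0.37/0.18) = 0.128.
Trapped volume = 368.98 × 0.128 = 47.229 mL.

47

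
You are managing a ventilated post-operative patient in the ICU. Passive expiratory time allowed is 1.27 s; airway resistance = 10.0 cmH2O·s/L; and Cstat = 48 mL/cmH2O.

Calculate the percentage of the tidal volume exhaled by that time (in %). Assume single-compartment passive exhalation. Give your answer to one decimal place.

τ = R × C = 10.0 × 48 mL/cmH2O = 10.0 × 0.048 L/cmH2O = 0.48 s.
Passive exhalation: V(t)/V₀ = e^(−t/τ) = e^(−1.27/0.48) = 0.07095.
Fraction exhaled = 1 − 0.07095 = 0.9291 → 92.91%.

92.9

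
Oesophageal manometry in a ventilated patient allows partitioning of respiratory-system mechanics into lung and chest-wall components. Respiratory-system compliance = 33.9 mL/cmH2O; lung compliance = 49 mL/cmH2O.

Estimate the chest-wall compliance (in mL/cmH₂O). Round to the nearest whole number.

1/Ccw = 1/Crs − 1/CL.
1/Ccw = 1/33.9 − 1/49 = 0.00909.
Ccw = 110.01 mL/cmH2O.

110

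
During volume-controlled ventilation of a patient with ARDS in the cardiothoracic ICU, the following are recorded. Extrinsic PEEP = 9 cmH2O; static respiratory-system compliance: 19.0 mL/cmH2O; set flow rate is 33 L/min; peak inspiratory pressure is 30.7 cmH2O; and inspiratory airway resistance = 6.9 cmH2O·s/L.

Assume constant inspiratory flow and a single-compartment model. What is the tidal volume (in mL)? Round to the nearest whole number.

340

Flow: 33 L/min ÷ 60 = 0.55 L/s.
Equation of motion (constant flow): PIP = Vt/C + R·V̇ + PEEP.
Vt/C = PIP − R·V̇ − PEEP = 30.7 − 3.795 − 9 = 17.905 cmH2O.
Vt = C × 17.905 = 19.0 × 17.905 = 340.2 mL.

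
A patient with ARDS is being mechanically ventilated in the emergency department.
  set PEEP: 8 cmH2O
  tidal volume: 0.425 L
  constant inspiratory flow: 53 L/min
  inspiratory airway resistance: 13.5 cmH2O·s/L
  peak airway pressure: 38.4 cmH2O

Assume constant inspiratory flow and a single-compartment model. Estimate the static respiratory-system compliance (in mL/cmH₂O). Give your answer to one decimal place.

23.0

Flow: 53 L/min ÷ 60 = 0.8833 L/s.
Equation of motion (constant flow): PIP = Vt/C + R·V̇ + PEEP.
Vt/C = PIP − R·V̇ − PEEP = 38.4 − 13.5×0.8833 − 8 = 38.4 − 11.925 − 8 = 18.475 cmH2O.
C = Vt / 18.475 = 425 / 18.475 = 23.004 mL/cmH2O.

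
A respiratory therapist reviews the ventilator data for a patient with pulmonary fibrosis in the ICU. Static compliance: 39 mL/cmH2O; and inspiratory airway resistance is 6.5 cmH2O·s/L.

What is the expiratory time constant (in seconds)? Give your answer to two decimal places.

0.25

τ = R × C = 6.5 × 39 mL/cmH2O = 6.5 × 0.039 L/cmH2O = 0.2535 s.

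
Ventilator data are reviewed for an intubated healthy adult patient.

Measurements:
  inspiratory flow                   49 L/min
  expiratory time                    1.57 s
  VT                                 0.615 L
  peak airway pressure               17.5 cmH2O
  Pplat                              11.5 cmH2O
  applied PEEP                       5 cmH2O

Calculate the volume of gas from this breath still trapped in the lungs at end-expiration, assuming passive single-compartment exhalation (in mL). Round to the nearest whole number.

64

Flow: 49 L/min ÷ 60 = 0.8167 L/s.
R = (PIP − Pplat)/V̇ = (17.5 − 11.5) / 0.8167 = 6.0/0.8167 = 7.347 cmH2O·s/L.
C = Vt/(Pplat − PEEP) = 615.0 / (11.5 − 5) = 615.0/6.5 = 94.615 mL/cmH2O.
τ = R × C = 7.347 × 0.09462 L/cmH2O = 0.6952 s.
Fraction remaining = e^(−Te/τ) = e^(−1.57/0.6952) = 0.1045.
Trapped volume = 615.0 × 0.1045 = 64.268 mL.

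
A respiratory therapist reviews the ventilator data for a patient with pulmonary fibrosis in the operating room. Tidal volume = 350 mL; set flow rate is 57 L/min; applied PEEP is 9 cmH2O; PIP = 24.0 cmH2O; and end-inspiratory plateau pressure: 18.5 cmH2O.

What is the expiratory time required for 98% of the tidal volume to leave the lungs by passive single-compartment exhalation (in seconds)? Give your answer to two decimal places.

Flow: 57 L/min ÷ 60 = 0.95 L/s.
R = (PIP − Pplat)/V̇ = (24.0 − 18.5) / 0.95 = 5.5/0.95 = 5.789 cmH2O·s/L.
C = Vt/(Pplat − PEEP) = 350.0 / (18.5 − 9) = 350.0/9.5 = 36.842 mL/cmH2O.
τ = R × C = 5.789 × 0.03684 L/cmH2O = 0.2133 s.
t = −τ·ln(1 − 0.98) = −0.2133·ln(0.02) = 0.8344 s.

0.83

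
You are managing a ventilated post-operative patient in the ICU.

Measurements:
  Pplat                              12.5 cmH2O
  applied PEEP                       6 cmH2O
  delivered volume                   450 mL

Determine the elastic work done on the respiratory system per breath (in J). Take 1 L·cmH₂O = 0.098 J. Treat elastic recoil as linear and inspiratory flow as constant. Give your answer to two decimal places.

Elastic work ≈ ½ × (Pplat − PEEP) × Vt = 0.5 × (12.5 − 6) × 0.450 L = 0.5 × 6.5 × 0.450 = 1.463 L·cmH2O.
× 0.098 J/(L·cmH2O) → 0.1434 J.

0.14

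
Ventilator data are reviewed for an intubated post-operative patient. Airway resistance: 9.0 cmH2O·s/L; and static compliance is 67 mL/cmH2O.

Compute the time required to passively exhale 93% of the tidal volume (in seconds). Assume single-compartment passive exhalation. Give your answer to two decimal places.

1.60

τ = R × C = 9.0 × 67 mL/cmH2O = 9.0 × 0.067 L/cmH2O = 0.603 s.
Exhaled fraction f = 1 − e^(−t/τ) → t = −τ·ln(1 − f) = −0.603·ln(0.07) = 1.604 s.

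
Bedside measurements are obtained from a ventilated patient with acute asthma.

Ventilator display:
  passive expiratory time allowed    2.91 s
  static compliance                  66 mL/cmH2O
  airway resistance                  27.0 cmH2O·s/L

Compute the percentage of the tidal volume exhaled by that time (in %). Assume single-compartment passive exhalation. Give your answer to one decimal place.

80.5

τ = R × C = 27.0 × 66 mL/cmH2O = 27.0 × 0.066 L/cmH2O = 1.782 s.
Passive exhalation: V(t)/V₀ = e^(−t/τ) = e^(−2.91/1.782) = 0.1953.
Fraction exhaled = 1 − 0.1953 = 0.8047 → 80.47%.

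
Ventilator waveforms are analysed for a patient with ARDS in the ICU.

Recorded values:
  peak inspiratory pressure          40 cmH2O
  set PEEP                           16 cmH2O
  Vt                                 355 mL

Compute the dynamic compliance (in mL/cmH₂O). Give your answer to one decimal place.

Dynamic compliance = Vt / (PIP − PEEP) = 355 / (40 − 16) = 355 / 24.0 = 14.792 mL/cmH2O.

14.8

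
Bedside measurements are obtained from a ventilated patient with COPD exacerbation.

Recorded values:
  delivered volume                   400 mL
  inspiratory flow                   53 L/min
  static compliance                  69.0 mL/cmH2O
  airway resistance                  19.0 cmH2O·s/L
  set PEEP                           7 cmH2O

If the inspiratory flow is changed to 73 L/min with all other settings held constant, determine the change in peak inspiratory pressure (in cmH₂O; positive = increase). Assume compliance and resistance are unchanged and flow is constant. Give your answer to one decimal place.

Flow: 53 L/min ÷ 60 = 0.8833 L/s.
New flow: 73 L/min ÷ 60 = 1.2167 L/s.
PIP = Vt/C + R·V̇ + PEEP (constant-flow equation of motion).
Only the resistive term changes: ΔPIP = R × ΔV̇ = 19.0 × (1.2167 − 0.8833) = 19.0 × 0.3334 = 6.335 cmH2O.

6.3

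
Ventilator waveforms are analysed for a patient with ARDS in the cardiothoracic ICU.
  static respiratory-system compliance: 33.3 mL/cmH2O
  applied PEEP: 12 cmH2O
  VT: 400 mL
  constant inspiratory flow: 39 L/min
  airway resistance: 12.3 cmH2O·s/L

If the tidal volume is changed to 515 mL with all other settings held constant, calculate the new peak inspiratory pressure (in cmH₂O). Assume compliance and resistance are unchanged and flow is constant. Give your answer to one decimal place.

Flow: 39 L/min ÷ 60 = 0.65 L/s.
PIP = Vt/C + R·V̇ + PEEP (constant-flow equation of motion).
Only the elastic term changes: ΔPIP = ΔVt / C = (515 − 400) / 33.3 = 3.453 cmH2O.
Original PIP = 400/33.3 + 12.3×0.65 + 12 = 32.007 cmH2O; new PIP = 32.007 + (3.453) = 35.46 cmH2O.

35.5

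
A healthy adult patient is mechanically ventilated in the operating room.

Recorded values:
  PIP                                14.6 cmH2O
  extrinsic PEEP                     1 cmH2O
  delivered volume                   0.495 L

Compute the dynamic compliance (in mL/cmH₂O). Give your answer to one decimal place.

Dynamic compliance = Vt / (PIP − PEEP) = 495 / (14.6 − 1) = 495 / 13.6 = 36.397 mL/cmH2O.

36.4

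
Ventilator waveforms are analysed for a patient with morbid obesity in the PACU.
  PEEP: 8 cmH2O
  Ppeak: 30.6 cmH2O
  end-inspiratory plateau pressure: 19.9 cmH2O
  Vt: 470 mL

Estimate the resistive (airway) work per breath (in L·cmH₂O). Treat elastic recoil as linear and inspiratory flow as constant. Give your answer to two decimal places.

With constant inspiratory flow the resistive pressure is constant at PIP − Pplat = 30.6 − 19.9 = 10.7 cmH2O, so resistive work = 10.7 × 0.470 = 5.029 L·cmH2O.

5.03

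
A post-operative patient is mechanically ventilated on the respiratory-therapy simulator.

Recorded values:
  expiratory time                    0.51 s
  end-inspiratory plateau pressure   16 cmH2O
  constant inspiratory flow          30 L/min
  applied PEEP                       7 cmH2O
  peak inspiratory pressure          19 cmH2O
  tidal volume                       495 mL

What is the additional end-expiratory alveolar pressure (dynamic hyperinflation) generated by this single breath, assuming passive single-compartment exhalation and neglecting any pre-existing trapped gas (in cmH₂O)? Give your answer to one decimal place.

Flow: 30 L/min ÷ 60 = 0.5 L/s.
R = (PIP − Pplat)/V̇ = (19 − 16) / 0.5 = 3.0/0.5 = 6.0 cmH2O·s/L.
C = Vt/(Pplat − PEEP) = 495.0 / (16 − 7) = 495.0/9.0 = 55.0 mL/cmH2O.
τ = R × C = 6.0 × 0.055 L/cmH2O = 0.33 s.
Fraction remaining = e^(−Te/τ) = e^(−0.51/0.33) = 0.2132; trapped volume = 495.0 × 0.2132 = 105.53 mL.
Additional alveolar pressure from trapping ≈ V_trapped / C = 105.53 / 55.0 = 1.919 cmH2O.

1.9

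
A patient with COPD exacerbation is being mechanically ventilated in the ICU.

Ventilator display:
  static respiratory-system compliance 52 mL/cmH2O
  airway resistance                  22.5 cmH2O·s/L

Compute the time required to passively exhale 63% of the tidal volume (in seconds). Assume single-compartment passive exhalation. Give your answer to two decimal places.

τ = R × C = 22.5 × 52 mL/cmH2O = 22.5 × 0.052 L/cmH2O = 1.17 s.
Exhaled fraction f = 1 − e^(−t/τ) → t = −τ·ln(1 − f) = −1.17·ln(0.37) = 1.163 s.

1.16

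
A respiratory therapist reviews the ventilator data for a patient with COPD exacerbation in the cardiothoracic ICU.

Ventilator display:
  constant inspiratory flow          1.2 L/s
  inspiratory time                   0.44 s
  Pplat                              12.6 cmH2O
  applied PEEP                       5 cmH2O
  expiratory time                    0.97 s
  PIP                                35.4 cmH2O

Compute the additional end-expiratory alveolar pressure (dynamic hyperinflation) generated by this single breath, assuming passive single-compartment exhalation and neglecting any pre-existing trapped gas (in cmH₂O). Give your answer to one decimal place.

Vt = flow × Ti = 1.2 L/s × 0.44 s × 1000 mL/L = 528.0 mL.
R = (PIP − Pplat)/V̇ = (35.4 − 12.6) / 1.2 = 22.8/1.2 = 19.0 cmH2O·s/L.
C = Vt/(Pplat − PEEP) = 528.0 / (12.6 − 5) = 528.0/7.6 = 69.474 mL/cmH2O.
τ = R × C = 19.0 × 0.06947 L/cmH2O = 1.32 s.
Fraction remaining = e^(−Te/τ) = e^(−0.97/1.32) = 0.4796; trapped volume = 528.0 × 0.4796 = 253.23 mL.
Additional alveolar pressure from trapping ≈ V_trapped / C = 253.23 / 69.474 = 3.645 cmH2O.

3.6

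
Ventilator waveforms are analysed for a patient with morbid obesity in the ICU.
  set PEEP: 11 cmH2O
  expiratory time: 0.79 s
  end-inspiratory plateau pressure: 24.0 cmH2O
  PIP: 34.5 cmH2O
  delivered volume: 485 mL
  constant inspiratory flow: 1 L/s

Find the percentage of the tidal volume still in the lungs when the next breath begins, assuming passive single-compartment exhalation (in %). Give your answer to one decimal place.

13.3

R = (PIP − Pplat)/V̇ = (34.5 − 24.0) / 1 = 10.5/1 = 10.5 cmH2O·s/L.
C = Vt/(Pplat − PEEP) = 485.0 / (24.0 − 11) = 485.0/13.0 = 37.308 mL/cmH2O.
τ = R × C = 10.5 × 0.03731 L/cmH2O = 0.3918 s.
Fraction remaining at end-expiration = e^(−Te/τ) = e^(−0.79/0.3918) = 0.1331 → 13.31%.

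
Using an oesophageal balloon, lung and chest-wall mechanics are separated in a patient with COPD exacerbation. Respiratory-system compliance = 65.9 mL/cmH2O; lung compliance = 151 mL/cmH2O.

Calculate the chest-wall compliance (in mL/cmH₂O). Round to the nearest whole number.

117

1/Ccw = 1/Crs − 1/CL.
1/Ccw = 1/65.9 − 1/151 = 0.008552.
Ccw = 116.93 mL/cmH2O.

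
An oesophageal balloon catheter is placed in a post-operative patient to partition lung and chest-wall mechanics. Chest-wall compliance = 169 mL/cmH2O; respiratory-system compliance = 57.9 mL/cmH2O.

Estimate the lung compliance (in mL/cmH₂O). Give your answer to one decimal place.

1/CL = 1/Crs − 1/Ccw.
1/CL = 1/57.9 − 1/169 = 0.01135.
CL = 88.106 mL/cmH2O.

88.1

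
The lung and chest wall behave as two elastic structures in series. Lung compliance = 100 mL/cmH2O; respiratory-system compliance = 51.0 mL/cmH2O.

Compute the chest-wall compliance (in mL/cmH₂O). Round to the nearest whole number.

1/Ccw = 1/Crs − 1/CL.
1/Ccw = 1/51.0 − 1/100 = 0.009608.
Ccw = 104.08 mL/cmH2O.

104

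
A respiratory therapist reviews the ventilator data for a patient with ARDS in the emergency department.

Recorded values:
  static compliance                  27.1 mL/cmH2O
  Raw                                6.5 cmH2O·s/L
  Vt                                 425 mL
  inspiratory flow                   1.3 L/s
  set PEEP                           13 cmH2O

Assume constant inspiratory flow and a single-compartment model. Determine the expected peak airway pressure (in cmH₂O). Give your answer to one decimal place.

37.1

Equation of motion (constant flow): PIP = Vt/C + R·V̇ + PEEP.
PIP = 425/27.1 + 6.5×1.3 + 13 = 15.683 + 8.45 + 13 = 37.133 cmH2O.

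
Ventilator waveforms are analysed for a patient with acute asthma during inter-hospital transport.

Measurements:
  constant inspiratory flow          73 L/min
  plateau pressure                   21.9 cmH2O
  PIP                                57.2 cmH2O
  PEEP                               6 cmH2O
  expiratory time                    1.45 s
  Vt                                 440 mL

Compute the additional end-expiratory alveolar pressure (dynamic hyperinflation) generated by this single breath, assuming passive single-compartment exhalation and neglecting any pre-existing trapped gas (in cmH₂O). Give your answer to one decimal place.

2.6

Flow: 73 L/min ÷ 60 = 1.2167 L/s.
R = (PIP − Pplat)/V̇ = (57.2 − 21.9) / 1.2167 = 35.3/1.2167 = 29.013 cmH2O·s/L.
C = Vt/(Pplat − PEEP) = 440.0 / (21.9 − 6) = 440.0/15.9 = 27.673 mL/cmH2O.
τ = R × C = 29.013 × 0.02767 L/cmH2O = 0.8028 s.
Fraction remaining = e^(−Te/τ) = e^(−1.45/0.8028) = 0.1643; trapped volume = 440.0 × 0.1643 = 72.292 mL.
Additional alveolar pressure from trapping ≈ V_trapped / C = 72.292 / 27.673 = 2.612 cmH2O.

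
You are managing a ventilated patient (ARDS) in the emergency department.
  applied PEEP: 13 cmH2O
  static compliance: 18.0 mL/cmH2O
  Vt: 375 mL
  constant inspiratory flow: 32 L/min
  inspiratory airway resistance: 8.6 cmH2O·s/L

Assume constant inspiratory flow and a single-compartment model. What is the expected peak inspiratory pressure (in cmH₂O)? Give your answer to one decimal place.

Flow: 32 L/min ÷ 60 = 0.5333 L/s.
Equation of motion (constant flow): PIP = Vt/C + R·V̇ + PEEP.
PIP = 375/18.0 + 8.6×0.5333 + 13 = 20.833 + 4.586 + 13 = 38.419 cmH2O.

38.4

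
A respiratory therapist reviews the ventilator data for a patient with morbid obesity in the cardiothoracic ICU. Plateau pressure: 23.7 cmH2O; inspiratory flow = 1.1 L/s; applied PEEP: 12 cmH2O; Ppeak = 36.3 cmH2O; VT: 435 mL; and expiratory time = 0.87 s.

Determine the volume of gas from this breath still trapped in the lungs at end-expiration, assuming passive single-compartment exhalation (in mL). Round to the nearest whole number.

56

R = (PIP − Pplat)/V̇ = (36.3 − 23.7) / 1.1 = 12.6/1.1 = 11.455 cmH2O·s/L.
C = Vt/(Pplat − PEEP) = 435.0 / (23.7 − 12) = 435.0/11.7 = 37.179 mL/cmH2O.
τ = R × C = 11.455 × 0.03718 L/cmH2O = 0.4259 s.
Fraction remaining = e^(−Te/τ) = e^(−0.87/0.4259) = 0.1297.
Trapped volume = 435.0 × 0.1297 = 56.42 mL.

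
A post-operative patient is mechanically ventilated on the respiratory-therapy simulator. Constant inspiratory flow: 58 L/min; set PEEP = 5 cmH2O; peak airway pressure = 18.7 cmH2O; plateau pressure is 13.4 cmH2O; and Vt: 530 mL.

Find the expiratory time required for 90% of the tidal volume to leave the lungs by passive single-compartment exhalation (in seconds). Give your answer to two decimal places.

0.80

Flow: 58 L/min ÷ 60 = 0.9667 L/s.
R = (PIP − Pplat)/V̇ = (18.7 − 13.4) / 0.9667 = 5.3/0.9667 = 5.483 cmH2O·s/L.
C = Vt/(Pplat − PEEP) = 530.0 / (13.4 − 5) = 530.0/8.4 = 63.095 mL/cmH2O.
τ = R × C = 5.483 × 0.0631 L/cmH2O = 0.346 s.
t = −τ·ln(1 − 0.90) = −0.346·ln(0.1) = 0.7967 s.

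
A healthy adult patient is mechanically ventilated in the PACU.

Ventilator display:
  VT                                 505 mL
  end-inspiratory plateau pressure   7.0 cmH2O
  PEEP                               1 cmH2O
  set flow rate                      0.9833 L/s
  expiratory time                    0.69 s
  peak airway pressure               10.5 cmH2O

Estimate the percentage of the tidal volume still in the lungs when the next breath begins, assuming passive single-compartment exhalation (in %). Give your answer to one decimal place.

R = (PIP − Pplat)/V̇ = (10.5 − 7.0) / 0.9833 = 3.5/0.9833 = 3.559 cmH2O·s/L.
C = Vt/(Pplat − PEEP) = 505.0 / (7.0 − 1) = 505.0/6.0 = 84.167 mL/cmH2O.
τ = R × C = 3.559 × 0.08417 L/cmH2O = 0.2996 s.
Fraction remaining at end-expiration = e^(−Te/τ) = e^(−0.69/0.2996) = 0.09995 → 9.995%.

10.0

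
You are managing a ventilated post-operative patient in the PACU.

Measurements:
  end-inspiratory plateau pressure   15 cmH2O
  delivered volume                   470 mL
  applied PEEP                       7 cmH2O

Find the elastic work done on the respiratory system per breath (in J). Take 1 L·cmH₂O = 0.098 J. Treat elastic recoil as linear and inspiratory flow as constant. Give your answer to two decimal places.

0.18

Elastic work ≈ ½ × (Pplat − PEEP) × Vt = 0.5 × (15 − 7) × 0.470 L = 0.5 × 8.0 × 0.470 = 1.88 L·cmH2O.
× 0.098 J/(L·cmH2O) → 0.1842 J.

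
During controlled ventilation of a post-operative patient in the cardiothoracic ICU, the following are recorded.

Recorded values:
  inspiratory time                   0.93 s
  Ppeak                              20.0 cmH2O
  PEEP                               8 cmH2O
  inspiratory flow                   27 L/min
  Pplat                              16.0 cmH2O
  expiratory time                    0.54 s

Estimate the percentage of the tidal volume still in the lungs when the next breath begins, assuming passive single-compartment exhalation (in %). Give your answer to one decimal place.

Flow: 27 L/min ÷ 60 = 0.45 L/s.
Vt = flow × Ti = 0.45 L/s × 0.93 s × 1000 mL/L = 418.5 mL.
R = (PIP − Pplat)/V̇ = (20.0 − 16.0) / 0.45 = 4.0/0.45 = 8.889 cmH2O·s/L.
C = Vt/(Pplat − PEEP) = 418.5 / (16.0 − 8) = 418.5/8.0 = 52.313 mL/cmH2O.
τ = R × C = 8.889 × 0.05231 L/cmH2O = 0.465 s.
Fraction remaining at end-expiration = e^(−Te/τ) = e^(−0.54/0.465) = 0.3131 → 31.31%.

31.3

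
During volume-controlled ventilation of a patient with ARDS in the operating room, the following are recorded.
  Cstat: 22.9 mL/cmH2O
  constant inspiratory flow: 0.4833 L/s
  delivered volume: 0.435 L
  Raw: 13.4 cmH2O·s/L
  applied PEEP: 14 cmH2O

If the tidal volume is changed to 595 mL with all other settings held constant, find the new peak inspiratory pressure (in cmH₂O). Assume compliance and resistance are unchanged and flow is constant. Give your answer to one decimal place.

46.5

PIP = Vt/C + R·V̇ + PEEP (constant-flow equation of motion).
Only the elastic term changes: ΔPIP = ΔVt / C = (595 − 435) / 22.9 = 6.987 cmH2O.
Original PIP = 435/22.9 + 13.4×0.4833 + 14 = 39.472 cmH2O; new PIP = 39.472 + (6.987) = 46.459 cmH2O.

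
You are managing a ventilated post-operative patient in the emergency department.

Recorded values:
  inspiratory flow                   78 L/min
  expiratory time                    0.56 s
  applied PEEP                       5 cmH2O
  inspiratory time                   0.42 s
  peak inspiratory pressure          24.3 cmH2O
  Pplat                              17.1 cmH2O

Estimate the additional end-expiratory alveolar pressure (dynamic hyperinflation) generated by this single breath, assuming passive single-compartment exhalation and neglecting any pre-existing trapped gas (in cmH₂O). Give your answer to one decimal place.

1.3

Flow: 78 L/min ÷ 60 = 1.3 L/s.
Vt = flow × Ti = 1.3 L/s × 0.42 s × 1000 mL/L = 546.0 mL.
R = (PIP − Pplat)/V̇ = (24.3 − 17.1) / 1.3 = 7.2/1.3 = 5.538 cmH2O·s/L.
C = Vt/(Pplat − PEEP) = 546.0 / (17.1 − 5) = 546.0/12.1 = 45.124 mL/cmH2O.
τ = R × C = 5.538 × 0.04512 L/cmH2O = 0.2499 s.
Fraction remaining = e^(−Te/τ) = e^(−0.56/0.2499) = 0.1064; trapped volume = 546.0 × 0.1064 = 58.094 mL.
Additional alveolar pressure from trapping ≈ V_trapped / C = 58.094 / 45.124 = 1.287 cmH2O.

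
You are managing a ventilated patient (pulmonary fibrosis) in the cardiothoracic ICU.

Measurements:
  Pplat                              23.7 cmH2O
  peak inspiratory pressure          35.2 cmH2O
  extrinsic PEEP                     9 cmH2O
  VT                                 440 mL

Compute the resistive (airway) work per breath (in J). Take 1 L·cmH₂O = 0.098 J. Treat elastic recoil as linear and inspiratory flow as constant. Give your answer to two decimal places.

0.50

With constant inspiratory flow the resistive pressure is constant at PIP − Pplat = 35.2 − 23.7 = 11.5 cmH2O, so resistive work = 11.5 × 0.440 = 5.06 L·cmH2O.
× 0.098 J/(L·cmH2O) → 0.4959 J.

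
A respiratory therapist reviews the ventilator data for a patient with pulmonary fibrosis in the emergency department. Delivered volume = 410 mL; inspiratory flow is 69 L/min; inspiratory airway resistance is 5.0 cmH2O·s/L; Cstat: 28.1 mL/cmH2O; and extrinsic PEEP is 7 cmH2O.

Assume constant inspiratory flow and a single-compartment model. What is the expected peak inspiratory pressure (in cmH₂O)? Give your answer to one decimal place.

27.3

Flow: 69 L/min ÷ 60 = 1.15 L/s.
Equation of motion (constant flow): PIP = Vt/C + R·V̇ + PEEP.
PIP = 410/28.1 + 5.0×1.15 + 7 = 14.591 + 5.75 + 7 = 27.341 cmH2O.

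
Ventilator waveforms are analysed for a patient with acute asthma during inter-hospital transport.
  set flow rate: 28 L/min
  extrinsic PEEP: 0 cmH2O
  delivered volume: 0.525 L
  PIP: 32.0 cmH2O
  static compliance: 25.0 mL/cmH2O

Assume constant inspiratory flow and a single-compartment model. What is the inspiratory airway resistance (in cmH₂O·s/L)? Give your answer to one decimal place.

23.6

Flow: 28 L/min ÷ 60 = 0.4667 L/s.
Equation of motion (constant flow): PIP = Vt/C + R·V̇ + PEEP.
R·V̇ = PIP − Vt/C − PEEP = 32.0 − 525/25.0 − 0 = 32.0 − 21.0 − 0 = 11.0 cmH2O.
R = 11.0 / 0.4667 = 23.57 cmH2O·s/L.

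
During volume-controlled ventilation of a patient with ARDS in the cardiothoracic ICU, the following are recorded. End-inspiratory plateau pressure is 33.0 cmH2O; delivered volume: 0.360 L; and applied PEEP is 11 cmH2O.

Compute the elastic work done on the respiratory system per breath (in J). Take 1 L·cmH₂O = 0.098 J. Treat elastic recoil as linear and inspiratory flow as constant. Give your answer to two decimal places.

0.39

Elastic work ≈ ½ × (Pplat − PEEP) × Vt = 0.5 × (33.0 − 11) × 0.360 L = 0.5 × 22.0 × 0.360 = 3.96 L·cmH2O.
× 0.098 J/(L·cmH2O) → 0.3881 J.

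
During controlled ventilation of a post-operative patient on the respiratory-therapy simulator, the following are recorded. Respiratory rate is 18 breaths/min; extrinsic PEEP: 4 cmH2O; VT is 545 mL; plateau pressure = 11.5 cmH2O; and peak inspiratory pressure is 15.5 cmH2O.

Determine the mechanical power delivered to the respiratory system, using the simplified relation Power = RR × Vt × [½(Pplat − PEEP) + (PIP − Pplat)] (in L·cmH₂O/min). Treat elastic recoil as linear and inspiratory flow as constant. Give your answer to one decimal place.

76.0

Per-breath work = Vt × [½(Pplat−PEEP) + (PIP−Pplat)] = 0.545 × [0.5×7.5 + 4.0] = 0.545 × 7.75 = 4.224 L·cmH2O.
Power = 18 × 4.224 = 76.032 L·cmH2O/min.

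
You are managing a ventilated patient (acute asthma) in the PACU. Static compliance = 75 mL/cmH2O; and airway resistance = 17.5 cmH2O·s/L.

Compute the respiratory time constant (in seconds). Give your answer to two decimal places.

1.31

τ = R × C = 17.5 × 75 mL/cmH2O = 17.5 × 0.075 L/cmH2O = 1.313 s.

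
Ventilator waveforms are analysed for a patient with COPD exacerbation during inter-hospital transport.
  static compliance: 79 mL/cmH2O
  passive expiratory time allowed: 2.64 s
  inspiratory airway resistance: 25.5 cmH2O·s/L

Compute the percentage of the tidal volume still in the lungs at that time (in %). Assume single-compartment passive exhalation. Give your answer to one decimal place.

τ = R × C = 25.5 × 79 mL/cmH2O = 25.5 × 0.079 L/cmH2O = 2.015 s.
Passive exhalation: V(t)/V₀ = e^(−t/τ) = e^(−2.64/2.015) = 0.2698.
Fraction remaining = 0.2698 → 26.98%.

27.0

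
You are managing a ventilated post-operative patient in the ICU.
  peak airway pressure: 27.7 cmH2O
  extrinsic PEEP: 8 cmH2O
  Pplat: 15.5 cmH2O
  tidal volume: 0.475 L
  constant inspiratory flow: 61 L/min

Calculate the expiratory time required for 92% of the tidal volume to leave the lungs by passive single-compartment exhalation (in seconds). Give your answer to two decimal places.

1.92

Flow: 61 L/min ÷ 60 = 1.0167 L/s.
R = (PIP − Pplat)/V̇ = (27.7 − 15.5) / 1.0167 = 12.2/1.0167 = 12.0 cmH2O·s/L.
C = Vt/(Pplat − PEEP) = 475.0 / (15.5 − 8) = 475.0/7.5 = 63.333 mL/cmH2O.
τ = R × C = 12.0 × 0.06333 L/cmH2O = 0.76 s.
t = −τ·ln(1 − 0.92) = −0.76·ln(0.08) = 1.92 s.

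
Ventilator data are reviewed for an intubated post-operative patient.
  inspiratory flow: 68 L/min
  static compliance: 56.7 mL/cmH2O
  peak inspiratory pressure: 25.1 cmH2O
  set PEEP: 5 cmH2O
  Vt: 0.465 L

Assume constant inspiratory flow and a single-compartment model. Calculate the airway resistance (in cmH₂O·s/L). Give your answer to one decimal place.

10.5

Flow: 68 L/min ÷ 60 = 1.1333 L/s.
Equation of motion (constant flow): PIP = Vt/C + R·V̇ + PEEP.
R·V̇ = PIP − Vt/C − PEEP = 25.1 − 465/56.7 − 5 = 25.1 − 8.201 − 5 = 11.899 cmH2O.
R = 11.899 / 1.1333 = 10.499 cmH2O·s/L.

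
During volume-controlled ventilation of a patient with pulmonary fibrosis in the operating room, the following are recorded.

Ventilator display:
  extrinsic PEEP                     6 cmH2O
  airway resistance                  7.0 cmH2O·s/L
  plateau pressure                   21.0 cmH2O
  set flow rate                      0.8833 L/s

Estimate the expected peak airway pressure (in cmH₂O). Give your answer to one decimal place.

PIP = Pplat + Raw × flow = 21.0 + 7.0 × 0.8833 = 21.0 + 6.183 = 27.183 cmH2O.

27.2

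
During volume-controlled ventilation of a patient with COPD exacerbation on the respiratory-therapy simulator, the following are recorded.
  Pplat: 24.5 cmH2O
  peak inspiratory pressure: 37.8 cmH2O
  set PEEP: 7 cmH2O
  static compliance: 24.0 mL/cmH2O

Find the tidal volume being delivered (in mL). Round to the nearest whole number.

Vt = Cstat × (Pplat − PEEP) = 24.0 × (24.5 − 7) = 24.0 × 17.5 = 420.0 mL.

420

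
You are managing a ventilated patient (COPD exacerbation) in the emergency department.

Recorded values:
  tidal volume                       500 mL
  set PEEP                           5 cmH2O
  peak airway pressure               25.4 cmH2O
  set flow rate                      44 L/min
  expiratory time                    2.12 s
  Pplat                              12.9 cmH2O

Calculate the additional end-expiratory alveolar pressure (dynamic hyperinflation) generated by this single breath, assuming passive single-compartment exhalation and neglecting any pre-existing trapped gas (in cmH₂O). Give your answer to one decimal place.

Flow: 44 L/min ÷ 60 = 0.7333 L/s.
R = (PIP − Pplat)/V̇ = (25.4 − 12.9) / 0.7333 = 12.5/0.7333 = 17.046 cmH2O·s/L.
C = Vt/(Pplat − PEEP) = 500.0 / (12.9 − 5) = 500.0/7.9 = 63.291 mL/cmH2O.
τ = R × C = 17.046 × 0.06329 L/cmH2O = 1.079 s.
Fraction remaining = e^(−Te/τ) = e^(−2.12/1.079) = 0.1402; trapped volume = 500.0 × 0.1402 = 70.1 mL.
Additional alveolar pressure from trapping ≈ V_trapped / C = 70.1 / 63.291 = 1.108 cmH2O.

1.1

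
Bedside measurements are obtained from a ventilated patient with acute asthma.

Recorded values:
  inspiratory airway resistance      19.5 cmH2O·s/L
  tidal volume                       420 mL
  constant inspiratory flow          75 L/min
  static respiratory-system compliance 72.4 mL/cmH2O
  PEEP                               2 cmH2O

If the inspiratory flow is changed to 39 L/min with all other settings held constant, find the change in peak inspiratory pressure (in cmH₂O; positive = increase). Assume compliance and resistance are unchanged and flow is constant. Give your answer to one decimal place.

-11.7

Flow: 75 L/min ÷ 60 = 1.25 L/s.
New flow: 39 L/min ÷ 60 = 0.65 L/s.
PIP = Vt/C + R·V̇ + PEEP (constant-flow equation of motion).
Only the resistive term changes: ΔPIP = R × ΔV̇ = 19.5 × (0.65 − 1.25) = 19.5 × -0.6 = -11.7 cmH2O.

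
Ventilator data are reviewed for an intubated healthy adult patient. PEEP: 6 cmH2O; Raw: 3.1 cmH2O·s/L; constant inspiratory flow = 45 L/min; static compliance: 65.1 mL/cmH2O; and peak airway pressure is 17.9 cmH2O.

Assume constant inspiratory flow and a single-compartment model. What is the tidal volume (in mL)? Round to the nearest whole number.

623

Flow: 45 L/min ÷ 60 = 0.75 L/s.
Equation of motion (constant flow): PIP = Vt/C + R·V̇ + PEEP.
Vt/C = PIP − R·V̇ − PEEP = 17.9 − 2.325 − 6 = 9.575 cmH2O.
Vt = C × 9.575 = 65.1 × 9.575 = 623.33 mL.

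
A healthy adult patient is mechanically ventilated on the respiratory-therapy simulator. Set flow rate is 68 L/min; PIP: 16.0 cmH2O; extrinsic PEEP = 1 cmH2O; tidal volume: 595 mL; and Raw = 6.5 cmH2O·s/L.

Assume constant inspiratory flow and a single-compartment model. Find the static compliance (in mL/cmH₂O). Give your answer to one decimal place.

Flow: 68 L/min ÷ 60 = 1.1333 L/s.
Equation of motion (constant flow): PIP = Vt/C + R·V̇ + PEEP.
Vt/C = PIP − R·V̇ − PEEP = 16.0 − 6.5×1.1333 − 1 = 16.0 − 7.366 − 1 = 7.634 cmH2O.
C = Vt / 7.634 = 595 / 7.634 = 77.941 mL/cmH2O.

77.9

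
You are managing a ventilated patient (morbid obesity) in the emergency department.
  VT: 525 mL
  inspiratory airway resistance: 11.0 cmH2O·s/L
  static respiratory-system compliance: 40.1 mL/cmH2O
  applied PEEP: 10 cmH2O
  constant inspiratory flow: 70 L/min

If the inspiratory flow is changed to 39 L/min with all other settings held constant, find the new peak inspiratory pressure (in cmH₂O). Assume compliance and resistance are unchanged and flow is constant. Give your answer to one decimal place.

Flow: 70 L/min ÷ 60 = 1.1667 L/s.
New flow: 39 L/min ÷ 60 = 0.65 L/s.
PIP = Vt/C + R·V̇ + PEEP (constant-flow equation of motion).
Only the resistive term changes: ΔPIP = R × ΔV̇ = 11.0 × (0.65 − 1.1667) = 11.0 × -0.5167 = -5.684 cmH2O.
Original PIP = 525/40.1 + 11.0×1.1667 + 10 = 35.926 cmH2O; new PIP = 35.926 + (-5.684) = 30.242 cmH2O.

30.2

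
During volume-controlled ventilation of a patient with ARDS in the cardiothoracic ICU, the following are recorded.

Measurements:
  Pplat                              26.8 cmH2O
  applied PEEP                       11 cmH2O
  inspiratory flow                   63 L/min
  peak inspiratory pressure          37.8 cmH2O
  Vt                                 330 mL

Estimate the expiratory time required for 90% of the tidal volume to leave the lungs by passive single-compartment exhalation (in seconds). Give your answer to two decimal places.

Flow: 63 L/min ÷ 60 = 1.05 L/s.
R = (PIP − Pplat)/V̇ = (37.8 − 26.8) / 1.05 = 11.0/1.05 = 10.476 cmH2O·s/L.
C = Vt/(Pplat − PEEP) = 330.0 / (26.8 − 11) = 330.0/15.8 = 20.886 mL/cmH2O.
τ = R × C = 10.476 × 0.02089 L/cmH2O = 0.2188 s.
t = −τ·ln(1 − 0.90) = −0.2188·ln(0.1) = 0.5038 s.

0.50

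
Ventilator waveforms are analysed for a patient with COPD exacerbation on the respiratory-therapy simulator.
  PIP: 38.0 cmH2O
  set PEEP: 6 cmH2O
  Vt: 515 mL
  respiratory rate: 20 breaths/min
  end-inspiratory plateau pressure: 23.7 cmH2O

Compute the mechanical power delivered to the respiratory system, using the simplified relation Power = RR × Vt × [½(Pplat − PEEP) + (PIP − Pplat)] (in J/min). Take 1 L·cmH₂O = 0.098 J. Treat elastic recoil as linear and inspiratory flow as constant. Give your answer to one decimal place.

Per-breath work = Vt × [½(Pplat−PEEP) + (PIP−Pplat)] = 0.515 × [0.5×17.7 + 14.3] = 0.515 × 23.15 = 11.922 L·cmH2O.
Power = 20 × 11.922 = 238.44 L·cmH2O/min.
× 0.098 J/(L·cmH2O) → 23.367 J/min.

23.4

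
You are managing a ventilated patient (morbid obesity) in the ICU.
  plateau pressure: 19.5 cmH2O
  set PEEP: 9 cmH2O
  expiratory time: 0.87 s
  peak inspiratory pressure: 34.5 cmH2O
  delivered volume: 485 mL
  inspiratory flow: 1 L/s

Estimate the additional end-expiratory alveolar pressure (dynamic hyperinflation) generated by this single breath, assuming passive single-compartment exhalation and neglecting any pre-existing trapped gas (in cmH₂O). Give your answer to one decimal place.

3.0

R = (PIP − Pplat)/V̇ = (34.5 − 19.5) / 1 = 15.0/1 = 15.0 cmH2O·s/L.
C = Vt/(Pplat − PEEP) = 485.0 / (19.5 − 9) = 485.0/10.5 = 46.19 mL/cmH2O.
τ = R × C = 15.0 × 0.04619 L/cmH2O = 0.6929 s.
Fraction remaining = e^(−Te/τ) = e^(−0.87/0.6929) = 0.2849; trapped volume = 485.0 × 0.2849 = 138.18 mL.
Additional alveolar pressure from trapping ≈ V_trapped / C = 138.18 / 46.19 = 2.992 cmH2O.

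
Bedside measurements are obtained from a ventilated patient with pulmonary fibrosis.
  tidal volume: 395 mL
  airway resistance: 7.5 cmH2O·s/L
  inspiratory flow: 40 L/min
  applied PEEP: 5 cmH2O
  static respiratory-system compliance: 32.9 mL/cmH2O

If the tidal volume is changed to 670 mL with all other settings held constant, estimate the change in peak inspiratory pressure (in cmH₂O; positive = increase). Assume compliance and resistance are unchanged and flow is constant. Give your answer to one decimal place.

PIP = Vt/C + R·V̇ + PEEP (constant-flow equation of motion).
Only the elastic term changes: ΔPIP = ΔVt / C = (670 − 395) / 32.9 = 8.359 cmH2O.

8.4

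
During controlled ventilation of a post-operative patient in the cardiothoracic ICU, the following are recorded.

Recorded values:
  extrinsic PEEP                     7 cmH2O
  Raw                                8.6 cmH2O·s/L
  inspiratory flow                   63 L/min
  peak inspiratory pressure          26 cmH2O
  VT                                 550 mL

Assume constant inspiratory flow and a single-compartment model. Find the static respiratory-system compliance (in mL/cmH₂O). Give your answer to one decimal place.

Flow: 63 L/min ÷ 60 = 1.05 L/s.
Equation of motion (constant flow): PIP = Vt/C + R·V̇ + PEEP.
Vt/C = PIP − R·V̇ − PEEP = 26 − 8.6×1.05 − 7 = 26 − 9.03 − 7 = 9.97 cmH2O.
C = Vt / 9.97 = 550 / 9.97 = 55.165 mL/cmH2O.

55.2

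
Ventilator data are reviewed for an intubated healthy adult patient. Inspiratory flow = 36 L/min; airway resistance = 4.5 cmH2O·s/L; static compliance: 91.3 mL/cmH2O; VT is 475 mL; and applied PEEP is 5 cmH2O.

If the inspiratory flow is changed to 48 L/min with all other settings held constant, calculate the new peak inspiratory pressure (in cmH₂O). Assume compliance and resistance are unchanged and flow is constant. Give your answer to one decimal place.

13.8

Flow: 36 L/min ÷ 60 = 0.6 L/s.
New flow: 48 L/min ÷ 60 = 0.8 L/s.
PIP = Vt/C + R·V̇ + PEEP (constant-flow equation of motion).
Only the resistive term changes: ΔPIP = R × ΔV̇ = 4.5 × (0.8 − 0.6) = 4.5 × 0.2 = 0.9 cmH2O.
Original PIP = 475/91.3 + 4.5×0.6 + 5 = 12.903 cmH2O; new PIP = 12.903 + (0.9) = 13.803 cmH2O.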